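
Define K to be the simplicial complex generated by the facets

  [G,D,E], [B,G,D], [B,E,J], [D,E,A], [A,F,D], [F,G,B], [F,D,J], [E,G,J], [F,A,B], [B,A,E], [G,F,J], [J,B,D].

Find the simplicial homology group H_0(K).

K has 7 vertices, 18 edges, 12 triangles.
rank ∂_0 = 0, rank ∂_1 = 6 ⇒ b_0 = 7 − 0 − 6 = 1; all invariant factors of ∂_1 are 1 so no torsion. So H_0 ≅ Z.

H_0 ≅ Z.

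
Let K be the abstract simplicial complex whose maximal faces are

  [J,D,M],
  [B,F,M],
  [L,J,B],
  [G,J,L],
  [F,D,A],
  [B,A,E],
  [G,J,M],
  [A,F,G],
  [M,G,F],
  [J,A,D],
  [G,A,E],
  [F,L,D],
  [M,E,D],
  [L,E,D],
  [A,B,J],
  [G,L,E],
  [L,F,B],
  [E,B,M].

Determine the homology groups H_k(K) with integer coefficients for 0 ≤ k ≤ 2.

We work with the vertex ordering A < B < D < E < F < G < J < L < M. The simplices of K, each written with vertices in increasing order, are:

  0-simplices (9): A, B, D, E, F, G, J, L, M
  1-simplices (27): AB, AD, AE, AF, AG, AJ, BE, BF, BJ, BL, BM, DE, DF, DJ, DL, DM, EG, EL, EM, FG, FL, FM, GJ, GL, GM, JL, JM
  2-simplices (18): ABE, ABJ, ADF, ADJ, AEG, AFG, BEM, BFL, BFM, BJL, DEL, DEM, DFL, DJM, EGL, FGM, GJL, GJM

giving chain groups C_0 ≅ Z^9, C_1 ≅ Z^27, C_2 ≅ Z^18.

Boundary ∂_1: C_1 → C_0 sends each edge [p,q] (with p < q) to q − p. For instance
  ∂FG = G − F.
As a 9×27 matrix over Z this has rank 8, with invariant factors (1,1,1,1,1,1,1,1).

∂_2: C_2 → C_1 sends each 2-simplex [p,q,r] to [q,r] − [p,r] + [p,q]. For instance
  ∂DJM = JM − DM + DJ,
  ∂EGL = GL − EL + EG.
This gives a 27×18 integer matrix of rank 17; reducing to Smith normal form yields diagonal entries (1,1,1,1,1,1,1,1,1,1,1,1,1,1,1,1,1).

Reading off H_k = ker ∂_k / im ∂_{k+1}:

  H_0: rank C_0 − rank ∂_1 = 9 − 8 = 1, and the invariant factors of ∂_1 are all 1, so H_0 = Z.
  H_1: rank ker ∂_1 − rank ∂_2 = (27 − 8) − 17 = 2, and the invariant factors of ∂_2 are all 1, so H_1 = Z^2.
  H_2: rank ker ∂_2 − rank ∂_3 = (18 − 17) − 0 = 1, and there is no ∂_3, so H_2 = Z.

H_0 ≅ Z,  H_1 ≅ Z^2,  H_2 ≅ Z.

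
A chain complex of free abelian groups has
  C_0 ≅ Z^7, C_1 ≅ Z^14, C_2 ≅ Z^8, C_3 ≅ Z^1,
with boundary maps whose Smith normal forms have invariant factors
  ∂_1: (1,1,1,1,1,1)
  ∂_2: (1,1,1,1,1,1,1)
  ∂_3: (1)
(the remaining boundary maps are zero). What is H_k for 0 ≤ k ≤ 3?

H_0 = Z,  H_1 = Z,  H_2 = 0,  H_3 = 0.

H_0: b_0 = 7 − 0 − 6 = 1; torsion from ∂_1 factors > 1: none. So H_0 = Z.
H_1: b_1 = 14 − 6 − 7 = 1; torsion from ∂_2 factors > 1: none. So H_1 = Z.
H_2: b_2 = 8 − 7 − 1 = 0; torsion from ∂_3 factors > 1: none. So H_2 = 0.
H_3: b_3 = 1 − 1 − 0 = 0; torsion from ∂_4 factors > 1: none. So H_3 = 0.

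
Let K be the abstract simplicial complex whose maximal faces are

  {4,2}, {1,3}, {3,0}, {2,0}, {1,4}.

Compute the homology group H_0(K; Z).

We work with the vertex ordering 0 < 1 < 2 < 3 < 4. The simplices of K, each written with vertices in increasing order, are:

  0-simplices (5): [0], [1], [2], [3], [4]
  1-simplices (5): [0,2], [0,3], [1,3], [1,4], [2,4]

Hence C_0 ≅ Z^5, C_1 ≅ Z^5.

∂_1: C_1 → C_0 maps an edge to its endpoints' difference, ∂[p,q] = q − p. For instance
  ∂[1,4] = [4] − [1].
This gives a 5×5 integer matrix of rank 4; reducing to Smith normal form yields diagonal entries (1,1,1,1).

From H_k ≅ ker(∂_k) / im(∂_{k+1}) we obtain:

  H_0: rank C_0 − rank ∂_1 = 5 − 4 = 1, and the invariant factors of ∂_1 are all 1, so H_0 = Z.

H_0 = Z.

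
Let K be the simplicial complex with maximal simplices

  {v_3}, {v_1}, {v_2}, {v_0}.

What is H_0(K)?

Take the total order v_0 < v_1 < v_2 < v_3 on the vertex set. Then K (dimension 0) consists of the simplices:

  0-simplices (4): [v_0], [v_1], [v_2], [v_3]

so the chain groups are C_0 ≅ Z^4.

Computing H_k = (kernel of ∂_k) / (image of ∂_{k+1}):

  H_0: rank C_0 − rank ∂_1 = 4 − 0 = 4, and there is no ∂_1, so H_0 ≅ Z^4.

(K is a triangulation of a set of 4 points.)

H_0 = Z^4.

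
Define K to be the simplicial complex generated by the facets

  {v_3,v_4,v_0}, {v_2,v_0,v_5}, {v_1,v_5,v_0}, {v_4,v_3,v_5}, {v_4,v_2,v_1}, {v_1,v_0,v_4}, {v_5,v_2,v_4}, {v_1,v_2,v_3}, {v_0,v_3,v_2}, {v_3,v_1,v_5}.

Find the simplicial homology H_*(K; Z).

Order the vertices as v_0 < v_1 < v_2 < v_3 < v_4 < v_5. Listing each simplex with vertices in this order, K has dimension 2 with simplices:

  0-simplices (6): [v_0], [v_1], [v_2], [v_3], [v_4], [v_5]
  1-simplices (15): (15 of them)
  2-simplices (10): [v_0,v_1,v_4], [v_0,v_1,v_5], [v_0,v_2,v_3], [v_0,v_2,v_5], [v_0,v_3,v_4], [v_1,v_2,v_3], [v_1,v_2,v_4], [v_1,v_3,v_5], [v_2,v_4,v_5], [v_3,v_4,v_5]

giving chain groups C_0 ≅ Z^6, C_1 ≅ Z^15, C_2 ≅ Z^10.

The boundary map ∂_1: C_1 → C_0 maps an edge to its endpoints' difference, ∂[p,q] = q − p. For instance
  ∂[v_3,v_4] = [v_4] − [v_3].
This gives a 6×15 integer matrix of rank 5; reducing to Smith normal form yields diagonal entries (1,1,1,1,1).

∂_2: C_2 → C_1 sends each 2-simplex [p,q,r] to [q,r] − [p,r] + [p,q]. For instance
  ∂[v_3,v_4,v_5] = [v_4,v_5] − [v_3,v_5] + [v_3,v_4],
  ∂[v_2,v_4,v_5] = [v_4,v_5] − [v_2,v_5] + [v_2,v_4].
The 15×10 boundary matrix has rank 10 and Smith normal form diag(1,1,1,1,1,1,1,1,1,2).

Now H_k = ker ∂_k / im ∂_{k+1}, so:

  H_0: rank C_0 − rank ∂_1 = 6 − 5 = 1, and the invariant factors of ∂_1 are all 1, so H_0 ≅ Z.
  H_1: rank ker ∂_1 − rank ∂_2 = (15 − 5) − 10 = 0, and ∂_2 has invariant factor 2 > 1, so H_1 ≅ Z/2.
  H_2: rank ker ∂_2 − rank ∂_3 = (10 − 10) − 0 = 0, and there is no ∂_3, so H_2 ≅ 0.

As a check, the Euler characteristic is 6 − 15 + 10 = 1, which agrees with 1 − 0 + 0 = 1.

H_0 ≅ Z,  H_1 ≅ Z/2,  H_2 = 0.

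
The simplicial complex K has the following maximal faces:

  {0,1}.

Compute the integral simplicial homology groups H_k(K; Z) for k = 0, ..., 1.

Fix the vertex order 0 < 1 and write every simplex with vertices in increasing order. Then dim K = 1 and the simplices of K are:

  0-simplices (2): [0], [1]
  1-simplices (1): [0,1]

Hence C_0 ≅ Z^2, C_1 ≅ Z^1.

The boundary map ∂_1: C_1 → C_0 is given by ∂[p,q] = [q] − [p].
The resulting 2×1 matrix has rank 1, and its Smith normal form has invariant factors (1).

Computing H_k = (kernel of ∂_k) / (image of ∂_{k+1}):

  H_0: rank C_0 − rank ∂_1 = 2 − 1 = 1, and the invariant factors of ∂_1 are all 1, so H_0 ≅ Z.
  H_1: rank ker ∂_1 − rank ∂_2 = (1 − 1) − 0 = 0, and there is no ∂_2, so H_1 ≅ 0.

As a check, the Euler characteristic is 2 − 1 = 1, which agrees with 1 − 0 = 1.

H_0 ≅ Z,  H_1 = 0.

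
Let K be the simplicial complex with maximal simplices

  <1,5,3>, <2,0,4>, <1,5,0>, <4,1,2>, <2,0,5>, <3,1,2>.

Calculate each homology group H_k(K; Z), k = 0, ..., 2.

Fix the vertex order 0 < 1 < 2 < 3 < 4 < 5 and write every simplex with vertices in increasing order. Then dim K = 2 and the simplices of K are:

  0-simplices (6): [0], [1], [2], [3], [4], [5]
  1-simplices (12): [0,1], [0,2], [0,4], [0,5], [1,2], [1,3], [1,4], [1,5], [2,3], [2,4], [2,5], [3,5]
  2-simplices (6): [0,1,5], [0,2,4], [0,2,5], [1,2,3], [1,2,4], [1,3,5]

Hence C_0 ≅ Z^6, C_1 ≅ Z^12, C_2 ≅ Z^6.

Boundary ∂_1: C_1 → C_0 sends each edge [p,q] (with p < q) to q − p.
The resulting 6×12 matrix has rank 5, and its Smith normal form has invariant factors (1,1,1,1,1).

Boundary ∂_2: C_2 → C_1 acts by ∂[p,q,r] = [q,r] − [p,r] + [p,q]. For instance
  ∂[1,2,3] = [2,3] − [1,3] + [1,2],
  ∂[0,2,5] = [2,5] − [0,5] + [0,2].
As a 12×6 matrix over Z this has rank 6, with invariant factors (1,1,1,1,1,1).

Now H_k = ker ∂_k / im ∂_{k+1}, so:

  H_0: rank C_0 − rank ∂_1 = 6 − 5 = 1, and the invariant factors of ∂_1 are all 1, so H_0 ≅ Z.
  H_1: rank ker ∂_1 − rank ∂_2 = (12 − 5) − 6 = 1, and the invariant factors of ∂_2 are all 1, so H_1 ≅ Z.
  H_2: rank ker ∂_2 − rank ∂_3 = (6 − 6) − 0 = 0, and there is no ∂_3, so H_2 ≅ 0.

H_0 = Z,  H_1 = Z,  H_2 = 0.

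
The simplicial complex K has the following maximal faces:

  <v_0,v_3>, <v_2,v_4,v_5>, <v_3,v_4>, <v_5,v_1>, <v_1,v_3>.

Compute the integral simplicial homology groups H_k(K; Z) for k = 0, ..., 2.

K has 6 vertices, 7 edges, 1 triangle.
rank ∂_0 = 0, rank ∂_1 = 5 ⇒ b_0 = 6 − 0 − 5 = 1; all invariant factors of ∂_1 are 1 so no torsion. So H_0 ≅ Z.
rank ∂_1 = 5, rank ∂_2 = 1 ⇒ b_1 = 7 − 5 − 1 = 1; all invariant factors of ∂_2 are 1 so no torsion. So H_1 ≅ Z.
rank ∂_2 = 1, rank ∂_3 = 0 ⇒ b_2 = 1 − 1 − 0 = 0. So H_2 ≅ 0.

H_0 = Z,  H_1 = Z,  H_2 = 0.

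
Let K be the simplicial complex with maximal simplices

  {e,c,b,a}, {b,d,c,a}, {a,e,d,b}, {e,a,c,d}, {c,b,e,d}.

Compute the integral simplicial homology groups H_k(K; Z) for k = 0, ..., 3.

H_0 = Z,  H_1 = 0,  H_2 = 0,  H_3 = Z.

Fix the vertex order a < b < c < d < e and write every simplex with vertices in increasing order. Then dim K = 3 and the simplices of K are:

  0-simplices (5): a, b, c, d, e
  1-simplices (10): ab, ac, ad, ae, bc, bd, be, cd, ce, de
  2-simplices (10): abc, abd, abe, acd, ace, ade, bcd, bce, bde, cde
  3-simplices (5): abcd, abce, abde, acde, bcde

giving chain groups C_0 ≅ Z^5, C_1 ≅ Z^10, C_2 ≅ Z^10, C_3 ≅ Z^5.

The boundary map ∂_1: C_1 → C_0 maps an edge to its endpoints' difference, ∂[p,q] = q − p. For instance
  ∂bd = d − b.
As a 5×10 matrix over Z this has rank 4, with invariant factors (1,1,1,1).

∂_2: C_2 → C_1 maps a triangle to the signed sum of its edges. For instance
  ∂abc = bc − ac + ab,
  ∂acd = cd − ad + ac.
This gives a 10×10 integer matrix of rank 6; reducing to Smith normal form yields diagonal entries (1,1,1,1,1,1).

∂_3: C_3 → C_2 sends each 3-simplex σ to the alternating sum Σ_i (−1)^i (σ with its i-th vertex removed). For instance
  ∂abcd = bcd − acd + abd − abc,
  ∂abde = bde − ade + abe − abd.
This gives a 10×5 integer matrix of rank 4; reducing to Smith normal form yields diagonal entries (1,1,1,1).

From H_k ≅ ker(∂_k) / im(∂_{k+1}) we obtain:

  H_0: rank C_0 − rank ∂_1 = 5 − 4 = 1, and the invariant factors of ∂_1 are all 1, so H_0 = Z.
  H_1: rank ker ∂_1 − rank ∂_2 = (10 − 4) − 6 = 0, and the invariant factors of ∂_2 are all 1, so H_1 = 0.
  H_2: rank ker ∂_2 − rank ∂_3 = (10 − 6) − 4 = 0, and the invariant factors of ∂_3 are all 1, so H_2 = 0.
  H_3: rank ker ∂_3 − rank ∂_4 = (5 − 4) − 0 = 1, and there is no ∂_4, so H_3 = Z.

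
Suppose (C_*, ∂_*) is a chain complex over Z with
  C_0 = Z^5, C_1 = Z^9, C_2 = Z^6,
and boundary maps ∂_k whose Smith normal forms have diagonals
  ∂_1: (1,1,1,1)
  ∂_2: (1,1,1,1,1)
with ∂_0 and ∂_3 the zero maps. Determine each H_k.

H_0: b_0 = 5 − 0 − 4 = 1; torsion from ∂_1 factors > 1: none. So H_0 ≅ Z.
H_1: b_1 = 9 − 4 − 5 = 0; torsion from ∂_2 factors > 1: none. So H_1 ≅ 0.
H_2: b_2 = 6 − 5 − 0 = 1; torsion from ∂_3 factors > 1: none. So H_2 ≅ Z.

H_0 ≅ Z,  H_1 = 0,  H_2 ≅ Z.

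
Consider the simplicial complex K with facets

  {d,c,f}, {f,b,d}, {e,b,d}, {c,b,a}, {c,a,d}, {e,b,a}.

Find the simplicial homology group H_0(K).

Order the vertices as a < b < c < d < e < f. Listing each simplex with vertices in this order, K has dimension 2 with simplices:

  0-simplices (6): a, b, c, d, e, f
  1-simplices (12): ab, ac, ad, ae, bc, bd, be, bf, cd, cf, de, df
  2-simplices (6): abc, abe, acd, bde, bdf, cdf

giving chain groups C_0 ≅ Z^6, C_1 ≅ Z^12, C_2 ≅ Z^6.

∂_1: C_1 → C_0 is given by ∂[p,q] = [q] − [p].
This gives a 6×12 integer matrix of rank 5; reducing to Smith normal form yields diagonal entries (1,1,1,1,1).

Boundary ∂_2: C_2 → C_1 sends each 2-simplex [p,q,r] to [q,r] − [p,r] + [p,q]. For instance
  ∂bde = de − be + bd,
  ∂acd = cd − ad + ac.
The 12×6 boundary matrix has rank 6 and Smith normal form diag(1,1,1,1,1,1).

Computing H_k = (kernel of ∂_k) / (image of ∂_{k+1}):

  H_0: rank C_0 − rank ∂_1 = 6 − 5 = 1, and the invariant factors of ∂_1 are all 1, so H_0 ≅ Z.

(K is a triangulation of the cylinder S^1 x I.)

H_0 ≅ Z.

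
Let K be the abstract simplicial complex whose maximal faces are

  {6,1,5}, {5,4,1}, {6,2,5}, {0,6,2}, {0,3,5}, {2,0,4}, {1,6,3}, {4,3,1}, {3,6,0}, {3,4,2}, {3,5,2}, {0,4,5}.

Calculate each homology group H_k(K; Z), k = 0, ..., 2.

H_0 = Z,  H_1 = Z/2,  H_2 = 0.

K has 7 vertices, 18 edges, 12 triangles.
rank ∂_0 = 0, rank ∂_1 = 6 ⇒ b_0 = 7 − 0 − 6 = 1; all invariant factors of ∂_1 are 1 so no torsion. So H_0 ≅ Z.
rank ∂_1 = 6, rank ∂_2 = 12 ⇒ b_1 = 18 − 6 − 12 = 0; ∂_2 has invariant factor(s) [2] giving torsion. So H_1 ≅ Z/2.
rank ∂_2 = 12, rank ∂_3 = 0 ⇒ b_2 = 12 − 12 − 0 = 0. So H_2 ≅ 0.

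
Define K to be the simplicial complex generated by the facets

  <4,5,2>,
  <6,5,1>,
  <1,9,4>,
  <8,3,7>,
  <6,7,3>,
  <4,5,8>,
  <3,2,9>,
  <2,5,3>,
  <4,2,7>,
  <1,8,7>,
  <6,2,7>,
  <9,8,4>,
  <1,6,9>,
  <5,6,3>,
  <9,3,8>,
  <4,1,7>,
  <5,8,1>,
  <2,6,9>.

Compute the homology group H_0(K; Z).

H_0 = Z.

Fix the vertex order 1 < 2 < 3 < 4 < 5 < 6 < 7 < 8 < 9 and write every simplex with vertices in increasing order. Then dim K = 2 and the simplices of K are:

  0-simplices (9): [1], [2], [3], [4], [5], [6], [7], [8], [9]
  1-simplices (27): (27 of them)
  2-simplices (18): [1,4,7], [1,4,9], [1,5,6], [1,5,8], [1,6,9], [1,7,8], [2,3,5], [2,3,9], [2,4,5], [2,4,7], [2,6,7], [2,6,9], [3,5,6], [3,6,7], [3,7,8], [3,8,9], [4,5,8], [4,8,9]

Hence C_0 ≅ Z^9, C_1 ≅ Z^27, C_2 ≅ Z^18.

Boundary ∂_1: C_1 → C_0 sends each edge [p,q] (with p < q) to q − p. For instance
  ∂[4,5] = [5] − [4].
As a 9×27 matrix over Z this has rank 8, with invariant factors (1,1,1,1,1,1,1,1).

∂_2: C_2 → C_1 sends each 2-simplex [p,q,r] to [q,r] − [p,r] + [p,q]. For instance
  ∂[3,6,7] = [6,7] − [3,7] + [3,6],
  ∂[1,5,8] = [5,8] − [1,8] + [1,5].
The resulting 27×18 matrix has rank 18, and its Smith normal form has invariant factors (1,1,1,1,1,1,1,1,1,1,1,1,1,1,1,1,1,2).

Reading off H_k = ker ∂_k / im ∂_{k+1}:

  H_0: rank C_0 − rank ∂_1 = 9 − 8 = 1, and the invariant factors of ∂_1 are all 1, so H_0 ≅ Z.

(K is a triangulation of the Klein bottle.)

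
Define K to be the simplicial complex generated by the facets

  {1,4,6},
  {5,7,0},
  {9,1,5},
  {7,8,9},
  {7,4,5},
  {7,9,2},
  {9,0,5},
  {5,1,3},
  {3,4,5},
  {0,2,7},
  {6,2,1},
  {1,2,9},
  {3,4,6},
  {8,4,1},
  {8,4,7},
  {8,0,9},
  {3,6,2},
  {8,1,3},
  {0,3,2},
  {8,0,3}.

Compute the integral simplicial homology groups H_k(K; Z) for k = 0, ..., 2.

H_0 = Z,  H_1 = Z ⊕ Z/2Z,  H_2 = 0.

We work with the vertex ordering 0 < 1 < 2 < 3 < 4 < 5 < 6 < 7 < 8 < 9. The simplices of K, each written with vertices in increasing order, are:

  0-simplices (10): [0], [1], [2], [3], [4], [5], [6], [7], [8], [9]
  1-simplices (30): (30 of them)
  2-simplices (20): (20 of them)

Hence C_0 ≅ Z^10, C_1 ≅ Z^30, C_2 ≅ Z^20.

The boundary map ∂_1: C_1 → C_0 sends each edge [p,q] (with p < q) to q − p. For instance
  ∂[2,9] = [9] − [2].
This gives a 10×30 integer matrix of rank 9; reducing to Smith normal form yields diagonal entries (1,1,1,1,1,1,1,1,1).

∂_2: C_2 → C_1 maps a triangle to the signed sum of its edges. For instance
  ∂[1,2,6] = [2,6] − [1,6] + [1,2],
  ∂[3,4,5] = [4,5] − [3,5] + [3,4].
This gives a 30×20 integer matrix of rank 20; reducing to Smith normal form yields diagonal entries (1,1,1,1,1,1,1,1,1,1,1,1,1,1,1,1,1,1,1,2).

Reading off H_k = ker ∂_k / im ∂_{k+1}:

  H_0: rank C_0 − rank ∂_1 = 10 − 9 = 1, and the invariant factors of ∂_1 are all 1, so H_0 ≅ Z.
  H_1: rank ker ∂_1 − rank ∂_2 = (30 − 9) − 20 = 1, and ∂_2 has invariant factor 2 > 1, so H_1 ≅ Z ⊕ Z/2Z.
  H_2: rank ker ∂_2 − rank ∂_3 = (20 − 20) − 0 = 0, and there is no ∂_3, so H_2 ≅ 0.

As a check, the Euler characteristic is 10 − 30 + 20 = 0, which agrees with 1 − 1 + 0 = 0.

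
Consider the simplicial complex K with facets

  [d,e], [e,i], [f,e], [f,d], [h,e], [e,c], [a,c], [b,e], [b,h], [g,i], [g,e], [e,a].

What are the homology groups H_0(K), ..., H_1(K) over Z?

H_0 ≅ Z,  H_1 ≅ Z^4.

K has 9 vertices, 12 edges.
rank ∂_0 = 0, rank ∂_1 = 8 ⇒ b_0 = 9 − 0 − 8 = 1; all invariant factors of ∂_1 are 1 so no torsion. So H_0 ≅ Z.
rank ∂_1 = 8, rank ∂_2 = 0 ⇒ b_1 = 12 − 8 − 0 = 4. So H_1 ≅ Z^4.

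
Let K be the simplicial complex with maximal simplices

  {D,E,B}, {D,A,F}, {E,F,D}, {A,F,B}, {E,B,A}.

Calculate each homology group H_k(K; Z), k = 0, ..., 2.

Fix the vertex order A < B < D < E < F and write every simplex with vertices in increasing order. Then dim K = 2 and the simplices of K are:

  0-simplices (5): A, B, D, E, F
  1-simplices (10): AB, AD, AE, AF, BD, BE, BF, DE, DF, EF
  2-simplices (5): ABE, ABF, ADF, BDE, DEF

giving chain groups C_0 ≅ Z^5, C_1 ≅ Z^10, C_2 ≅ Z^5.

The boundary map ∂_1: C_1 → C_0 is given by ∂[p,q] = [q] − [p].
This gives a 5×10 integer matrix of rank 4; reducing to Smith normal form yields diagonal entries (1,1,1,1).

Boundary ∂_2: C_2 → C_1 maps a triangle to the signed sum of its edges. For instance
  ∂ADF = DF − AF + AD,
  ∂BDE = DE − BE + BD.
This gives a 10×5 integer matrix of rank 5; reducing to Smith normal form yields diagonal entries (1,1,1,1,1).

Reading off H_k = ker ∂_k / im ∂_{k+1}:

  H_0: rank C_0 − rank ∂_1 = 5 − 4 = 1, and the invariant factors of ∂_1 are all 1, so H_0 = Z.
  H_1: rank ker ∂_1 − rank ∂_2 = (10 − 4) − 5 = 1, and the invariant factors of ∂_2 are all 1, so H_1 = Z.
  H_2: rank ker ∂_2 − rank ∂_3 = (5 − 5) − 0 = 0, and there is no ∂_3, so H_2 = 0.

(K is a triangulation of the Möbius band.)

H_0 ≅ Z,  H_1 ≅ Z,  H_2 = 0.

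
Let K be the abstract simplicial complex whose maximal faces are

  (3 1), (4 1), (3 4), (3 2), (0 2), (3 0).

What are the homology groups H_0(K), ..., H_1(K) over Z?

H_0 = Z,  H_1 = Z^2.

K has 5 vertices, 6 edges.
rank ∂_0 = 0, rank ∂_1 = 4 ⇒ b_0 = 5 − 0 − 4 = 1; all invariant factors of ∂_1 are 1 so no torsion. So H_0 ≅ Z.
rank ∂_1 = 4, rank ∂_2 = 0 ⇒ b_1 = 6 − 4 − 0 = 2. So H_1 ≅ Z^2.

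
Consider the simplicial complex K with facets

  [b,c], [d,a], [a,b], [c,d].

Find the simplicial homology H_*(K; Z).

H_0 ≅ Z,  H_1 ≅ Z.

We work with the vertex ordering a < b < c < d. The simplices of K, each written with vertices in increasing order, are:

  0-simplices (4): a, b, c, d
  1-simplices (4): ab, ad, bc, cd

so the chain groups are C_0 ≅ Z^4, C_1 ≅ Z^4.

∂_1: C_1 → C_0 is given by ∂[p,q] = [q] − [p]. For instance
  ∂ab = b − a.
The resulting 4×4 matrix has rank 3, and its Smith normal form has invariant factors (1,1,1).

Now H_k = ker ∂_k / im ∂_{k+1}, so:

  H_0: rank C_0 − rank ∂_1 = 4 − 3 = 1, and the invariant factors of ∂_1 are all 1, so H_0 ≅ Z.
  H_1: rank ker ∂_1 − rank ∂_2 = (4 − 3) − 0 = 1, and there is no ∂_2, so H_1 ≅ Z.

As a check, the Euler characteristic is 4 − 4 = 0, which agrees with 1 − 1 = 0.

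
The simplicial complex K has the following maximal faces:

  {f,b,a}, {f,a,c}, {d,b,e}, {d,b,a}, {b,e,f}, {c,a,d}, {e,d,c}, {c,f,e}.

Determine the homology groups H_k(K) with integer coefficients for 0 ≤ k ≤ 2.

H_0 ≅ Z,  H_1 = 0,  H_2 ≅ Z.

We work with the vertex ordering a < b < c < d < e < f. The simplices of K, each written with vertices in increasing order, are:

  0-simplices (6): a, b, c, d, e, f
  1-simplices (12): ab, ac, ad, af, bd, be, bf, cd, ce, cf, de, ef
  2-simplices (8): abd, abf, acd, acf, bde, bef, cde, cef

Hence C_0 ≅ Z^6, C_1 ≅ Z^12, C_2 ≅ Z^8.

∂_1: C_1 → C_0 sends each edge [p,q] (with p < q) to q − p.
As a 6×12 matrix over Z this has rank 5, with invariant factors (1,1,1,1,1).

∂_2: C_2 → C_1 acts by ∂[p,q,r] = [q,r] − [p,r] + [p,q]. For instance
  ∂cde = de − ce + cd,
  ∂acd = cd − ad + ac.
This gives a 12×8 integer matrix of rank 7; reducing to Smith normal form yields diagonal entries (1,1,1,1,1,1,1).

Reading off H_k = ker ∂_k / im ∂_{k+1}:

  H_0: rank C_0 − rank ∂_1 = 6 − 5 = 1, and the invariant factors of ∂_1 are all 1, so H_0 = Z.
  H_1: rank ker ∂_1 − rank ∂_2 = (12 − 5) − 7 = 0, and the invariant factors of ∂_2 are all 1, so H_1 = 0.
  H_2: rank ker ∂_2 − rank ∂_3 = (8 − 7) − 0 = 1, and there is no ∂_3, so H_2 = Z.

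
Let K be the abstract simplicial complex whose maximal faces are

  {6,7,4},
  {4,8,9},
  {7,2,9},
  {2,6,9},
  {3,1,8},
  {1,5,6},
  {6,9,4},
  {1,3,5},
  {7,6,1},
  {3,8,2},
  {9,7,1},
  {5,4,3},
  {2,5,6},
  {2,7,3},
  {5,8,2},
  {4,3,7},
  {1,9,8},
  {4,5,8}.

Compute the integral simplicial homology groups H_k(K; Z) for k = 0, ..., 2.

Take the total order 1 < 2 < 3 < 4 < 5 < 6 < 7 < 8 < 9 on the vertex set. Then K (dimension 2) consists of the simplices:

  0-simplices (9): [1], [2], [3], [4], [5], [6], [7], [8], [9]
  1-simplices (27): (27 of them)
  2-simplices (18): [1,3,5], [1,3,8], [1,5,6], [1,6,7], [1,7,9], [1,8,9], [2,3,7], [2,3,8], [2,5,6], [2,5,8], [2,6,9], [2,7,9], [3,4,5], [3,4,7], [4,5,8], [4,6,7], [4,6,9], [4,8,9]

so the chain groups are C_0 ≅ Z^9, C_1 ≅ Z^27, C_2 ≅ Z^18.

Boundary ∂_1: C_1 → C_0 maps an edge to its endpoints' difference, ∂[p,q] = q − p.
This gives a 9×27 integer matrix of rank 8; reducing to Smith normal form yields diagonal entries (1,1,1,1,1,1,1,1).

∂_2: C_2 → C_1 sends each 2-simplex [p,q,r] to [q,r] − [p,r] + [p,q]. For instance
  ∂[4,5,8] = [5,8] − [4,8] + [4,5],
  ∂[1,7,9] = [7,9] − [1,9] + [1,7].
The 27×18 boundary matrix has rank 18 and Smith normal form diag(1,1,1,1,1,1,1,1,1,1,1,1,1,1,1,1,1,2).

From H_k ≅ ker(∂_k) / im(∂_{k+1}) we obtain:

  H_0: rank C_0 − rank ∂_1 = 9 − 8 = 1, and the invariant factors of ∂_1 are all 1, so H_0 = Z.
  H_1: rank ker ∂_1 − rank ∂_2 = (27 − 8) − 18 = 1, and ∂_2 has invariant factor 2 > 1, so H_1 = Z ⊕ Z_2.
  H_2: rank ker ∂_2 − rank ∂_3 = (18 − 18) − 0 = 0, and there is no ∂_3, so H_2 = 0.

(K is a triangulation of the Klein bottle.)

H_0 = Z,  H_1 = Z ⊕ Z_2,  H_2 = 0.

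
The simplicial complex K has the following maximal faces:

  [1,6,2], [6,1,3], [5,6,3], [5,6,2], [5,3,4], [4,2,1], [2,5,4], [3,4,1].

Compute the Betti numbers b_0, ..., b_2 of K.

b_0 = 1, b_1 = 0, b_2 = 1.

Take the total order 1 < 2 < 3 < 4 < 5 < 6 on the vertex set. Then K (dimension 2) consists of the simplices:

  0-simplices (6): [1], [2], [3], [4], [5], [6]
  1-simplices (12): [1,2], [1,3], [1,4], [1,6], [2,4], [2,5], [2,6], [3,4], [3,5], [3,6], [4,5], [5,6]
  2-simplices (8): [1,2,4], [1,2,6], [1,3,4], [1,3,6], [2,4,5], [2,5,6], [3,4,5], [3,5,6]

Hence C_0 ≅ Z^6, C_1 ≅ Z^12, C_2 ≅ Z^8.

The boundary map ∂_1: C_1 → C_0 maps an edge to its endpoints' difference, ∂[p,q] = q − p.
The 6×12 boundary matrix has rank 5 and Smith normal form diag(1,1,1,1,1).

∂_2: C_2 → C_1 sends each 2-simplex [p,q,r] to [q,r] − [p,r] + [p,q]. For instance
  ∂[3,4,5] = [4,5] − [3,5] + [3,4],
  ∂[1,3,6] = [3,6] − [1,6] + [1,3].
The 12×8 boundary matrix has rank 7 and Smith normal form diag(1,1,1,1,1,1,1).

Reading off H_k = ker ∂_k / im ∂_{k+1}:

  H_0: rank C_0 − rank ∂_1 = 6 − 5 = 1, and the invariant factors of ∂_1 are all 1, so H_0 = Z.
  H_1: rank ker ∂_1 − rank ∂_2 = (12 − 5) − 7 = 0, and the invariant factors of ∂_2 are all 1, so H_1 = 0.
  H_2: rank ker ∂_2 − rank ∂_3 = (8 − 7) − 0 = 1, and there is no ∂_3, so H_2 = Z.

As a check, the Euler characteristic is 6 − 12 + 8 = 2, which agrees with 1 − 0 + 1 = 2.

Hence the Betti numbers are b_0 = 1, b_1 = 0, b_2 = 1.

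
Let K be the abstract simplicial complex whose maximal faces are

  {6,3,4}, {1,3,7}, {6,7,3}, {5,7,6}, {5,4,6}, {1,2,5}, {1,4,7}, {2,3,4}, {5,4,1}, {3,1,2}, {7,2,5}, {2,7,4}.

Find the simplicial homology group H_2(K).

H_2 = 0.

Fix the vertex order 1 < 2 < 3 < 4 < 5 < 6 < 7 and write every simplex with vertices in increasing order. Then dim K = 2 and the simplices of K are:

  0-simplices (7): [1], [2], [3], [4], [5], [6], [7]
  1-simplices (18): [1,2], [1,3], [1,4], [1,5], [1,7], [2,3], [2,4], [2,5], [2,7], [3,4], [3,6], [3,7], [4,5], [4,6], [4,7], [5,6], [5,7], [6,7]
  2-simplices (12): [1,2,3], [1,2,5], [1,3,7], [1,4,5], [1,4,7], [2,3,4], [2,4,7], [2,5,7], [3,4,6], [3,6,7], [4,5,6], [5,6,7]

giving chain groups C_0 ≅ Z^7, C_1 ≅ Z^18, C_2 ≅ Z^12.

The boundary map ∂_1: C_1 → C_0 maps an edge to its endpoints' difference, ∂[p,q] = q − p.
This gives a 7×18 integer matrix of rank 6; reducing to Smith normal form yields diagonal entries (1,1,1,1,1,1).

Boundary ∂_2: C_2 → C_1 acts by ∂[p,q,r] = [q,r] − [p,r] + [p,q]. For instance
  ∂[3,6,7] = [6,7] − [3,7] + [3,6],
  ∂[1,3,7] = [3,7] − [1,7] + [1,3].
This gives a 18×12 integer matrix of rank 12; reducing to Smith normal form yields diagonal entries (1,1,1,1,1,1,1,1,1,1,1,2).

Reading off H_k = ker ∂_k / im ∂_{k+1}:

  H_2: rank ker ∂_2 − rank ∂_3 = (12 − 12) − 0 = 0, and there is no ∂_3, so H_2 ≅ 0.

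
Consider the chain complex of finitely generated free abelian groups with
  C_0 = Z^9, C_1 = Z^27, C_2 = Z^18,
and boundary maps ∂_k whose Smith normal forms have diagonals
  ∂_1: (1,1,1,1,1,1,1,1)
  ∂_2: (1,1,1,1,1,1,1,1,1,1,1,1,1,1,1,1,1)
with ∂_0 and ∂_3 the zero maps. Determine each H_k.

H_0 ≅ Z,  H_1 ≅ Z^2,  H_2 ≅ Z.

H_0: b_0 = 9 − 0 − 8 = 1; torsion from ∂_1 factors > 1: none. So H_0 ≅ Z.
H_1: b_1 = 27 − 8 − 17 = 2; torsion from ∂_2 factors > 1: none. So H_1 ≅ Z^2.
H_2: b_2 = 18 − 17 − 0 = 1; torsion from ∂_3 factors > 1: none. So H_2 ≅ Z.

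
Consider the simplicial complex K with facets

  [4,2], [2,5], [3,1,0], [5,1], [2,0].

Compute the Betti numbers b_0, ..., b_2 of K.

We work with the vertex ordering 0 < 1 < 2 < 3 < 4 < 5. The simplices of K, each written with vertices in increasing order, are:

  0-simplices (6): [0], [1], [2], [3], [4], [5]
  1-simplices (7): [0,1], [0,2], [0,3], [1,3], [1,5], [2,4], [2,5]
  2-simplices (1): [0,1,3]

Hence C_0 ≅ Z^6, C_1 ≅ Z^7, C_2 ≅ Z^1.

The boundary map ∂_1: C_1 → C_0 sends each edge [p,q] (with p < q) to q − p. For instance
  ∂[1,5] = [5] − [1].
As a 6×7 matrix over Z this has rank 5, with invariant factors (1,1,1,1,1).

∂_2: C_2 → C_1 sends each 2-simplex [p,q,r] to [q,r] − [p,r] + [p,q]. For instance
  ∂[0,1,3] = [1,3] − [0,3] + [0,1].
The 7×1 boundary matrix has rank 1 and Smith normal form diag(1).

Computing H_k = (kernel of ∂_k) / (image of ∂_{k+1}):

  H_0: rank C_0 − rank ∂_1 = 6 − 5 = 1, and the invariant factors of ∂_1 are all 1, so H_0 ≅ Z.
  H_1: rank ker ∂_1 − rank ∂_2 = (7 − 5) − 1 = 1, and the invariant factors of ∂_2 are all 1, so H_1 ≅ Z.
  H_2: rank ker ∂_2 − rank ∂_3 = (1 − 1) − 0 = 0, and there is no ∂_3, so H_2 ≅ 0.

Hence the Betti numbers are b_0 = 1, b_1 = 1, b_2 = 0.

b_0 = 1, b_1 = 1, b_2 = 0.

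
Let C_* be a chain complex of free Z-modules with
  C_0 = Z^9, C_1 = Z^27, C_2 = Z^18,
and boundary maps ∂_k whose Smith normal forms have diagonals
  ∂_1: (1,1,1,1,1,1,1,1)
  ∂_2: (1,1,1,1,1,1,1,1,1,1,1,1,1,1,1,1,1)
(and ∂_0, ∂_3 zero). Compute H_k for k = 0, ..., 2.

H_0: b_0 = 9 − 0 − 8 = 1; torsion from ∂_1 factors > 1: none. So H_0 ≅ Z.
H_1: b_1 = 27 − 8 − 17 = 2; torsion from ∂_2 factors > 1: none. So H_1 ≅ Z^2.
H_2: b_2 = 18 − 17 − 0 = 1; torsion from ∂_3 factors > 1: none. So H_2 ≅ Z.

H_0 ≅ Z,  H_1 ≅ Z^2,  H_2 ≅ Z.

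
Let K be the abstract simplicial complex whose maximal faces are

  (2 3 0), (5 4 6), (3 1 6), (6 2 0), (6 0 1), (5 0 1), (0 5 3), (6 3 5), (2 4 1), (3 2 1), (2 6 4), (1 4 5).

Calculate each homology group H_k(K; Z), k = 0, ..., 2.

Fix the vertex order 0 < 1 < 2 < 3 < 4 < 5 < 6 and write every simplex with vertices in increasing order. Then dim K = 2 and the simplices of K are:

  0-simplices (7): [0], [1], [2], [3], [4], [5], [6]
  1-simplices (18): [0,1], [0,2], [0,3], [0,5], [0,6], [1,2], [1,3], [1,4], [1,5], [1,6], [2,3], [2,4], [2,6], [3,5], [3,6], [4,5], [4,6], [5,6]
  2-simplices (12): [0,1,5], [0,1,6], [0,2,3], [0,2,6], [0,3,5], [1,2,3], [1,2,4], [1,3,6], [1,4,5], [2,4,6], [3,5,6], [4,5,6]

giving chain groups C_0 ≅ Z^7, C_1 ≅ Z^18, C_2 ≅ Z^12.

∂_1: C_1 → C_0 is given by ∂[p,q] = [q] − [p]. For instance
  ∂[1,4] = [4] − [1].
The resulting 7×18 matrix has rank 6, and its Smith normal form has invariant factors (1,1,1,1,1,1).

The boundary map ∂_2: C_2 → C_1 maps a triangle to the signed sum of its edges. For instance
  ∂[0,1,5] = [1,5] − [0,5] + [0,1],
  ∂[2,4,6] = [4,6] − [2,6] + [2,4].
The resulting 18×12 matrix has rank 12, and its Smith normal form has invariant factors (1,1,1,1,1,1,1,1,1,1,1,2).

Computing H_k = (kernel of ∂_k) / (image of ∂_{k+1}):

  H_0: rank C_0 − rank ∂_1 = 7 − 6 = 1, and the invariant factors of ∂_1 are all 1, so H_0 = Z.
  H_1: rank ker ∂_1 − rank ∂_2 = (18 − 6) − 12 = 0, and ∂_2 has invariant factor 2 > 1, so H_1 = Z_2.
  H_2: rank ker ∂_2 − rank ∂_3 = (12 − 12) − 0 = 0, and there is no ∂_3, so H_2 = 0.

H_0 = Z,  H_1 = Z_2,  H_2 = 0.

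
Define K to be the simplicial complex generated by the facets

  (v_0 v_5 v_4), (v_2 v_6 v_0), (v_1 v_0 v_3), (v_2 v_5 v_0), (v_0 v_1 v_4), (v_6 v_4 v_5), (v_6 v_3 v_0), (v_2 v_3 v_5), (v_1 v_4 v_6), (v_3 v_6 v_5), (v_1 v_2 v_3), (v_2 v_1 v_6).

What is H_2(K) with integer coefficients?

H_2 ≅ 0.

We work with the vertex ordering v_0 < v_1 < v_2 < v_3 < v_4 < v_5 < v_6. The simplices of K, each written with vertices in increasing order, are:

  0-simplices (7): [v_0], [v_1], [v_2], [v_3], [v_4], [v_5], [v_6]
  1-simplices (18): (18 of them)
  2-simplices (12): (12 of them)

giving chain groups C_0 ≅ Z^7, C_1 ≅ Z^18, C_2 ≅ Z^12.

The boundary map ∂_1: C_1 → C_0 maps an edge to its endpoints' difference, ∂[p,q] = q − p. For instance
  ∂[v_0,v_4] = [v_4] − [v_0].
The resulting 7×18 matrix has rank 6, and its Smith normal form has invariant factors (1,1,1,1,1,1).

The boundary map ∂_2: C_2 → C_1 acts by ∂[p,q,r] = [q,r] − [p,r] + [p,q]. For instance
  ∂[v_4,v_5,v_6] = [v_5,v_6] − [v_4,v_6] + [v_4,v_5],
  ∂[v_0,v_2,v_5] = [v_2,v_5] − [v_0,v_5] + [v_0,v_2].
The 18×12 boundary matrix has rank 12 and Smith normal form diag(1,1,1,1,1,1,1,1,1,1,1,2).

Now H_k = ker ∂_k / im ∂_{k+1}, so:

  H_2: rank ker ∂_2 − rank ∂_3 = (12 − 12) − 0 = 0, and there is no ∂_3, so H_2 = 0.

(K is a triangulation of the real projective plane RP^2.)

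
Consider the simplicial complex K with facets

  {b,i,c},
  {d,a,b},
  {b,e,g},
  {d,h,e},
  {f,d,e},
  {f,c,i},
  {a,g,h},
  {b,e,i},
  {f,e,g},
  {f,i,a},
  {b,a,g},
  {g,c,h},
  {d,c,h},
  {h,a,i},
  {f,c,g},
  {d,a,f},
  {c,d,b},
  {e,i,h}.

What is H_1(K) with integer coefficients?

Take the total order a < b < c < d < e < f < g < h < i on the vertex set. Then K (dimension 2) consists of the simplices:

  0-simplices (9): a, b, c, d, e, f, g, h, i
  1-simplices (27): ab, ad, af, ag, ah, ai, bc, bd, be, bg, bi, cd, cf, cg, ch, ci, de, df, dh, ef, eg, eh, ei, fg, fi, gh, hi
  2-simplices (18): abd, abg, adf, afi, agh, ahi, bcd, bci, beg, bei, cdh, cfg, cfi, cgh, def, deh, efg, ehi

so the chain groups are C_0 ≅ Z^9, C_1 ≅ Z^27, C_2 ≅ Z^18.

Boundary ∂_1: C_1 → C_0 is given by ∂[p,q] = [q] − [p]. For instance
  ∂cf = f − c.
The 9×27 boundary matrix has rank 8 and Smith normal form diag(1,1,1,1,1,1,1,1).

The boundary map ∂_2: C_2 → C_1 acts by ∂[p,q,r] = [q,r] − [p,r] + [p,q]. For instance
  ∂def = ef − df + de,
  ∂cfi = fi − ci + cf.
The resulting 27×18 matrix has rank 17, and its Smith normal form has invariant factors (1,1,1,1,1,1,1,1,1,1,1,1,1,1,1,1,1).

Reading off H_k = ker ∂_k / im ∂_{k+1}:

  H_1: rank ker ∂_1 − rank ∂_2 = (27 − 8) − 17 = 2, and the invariant factors of ∂_2 are all 1, so H_1 ≅ Z^2.

H_1 = Z^2.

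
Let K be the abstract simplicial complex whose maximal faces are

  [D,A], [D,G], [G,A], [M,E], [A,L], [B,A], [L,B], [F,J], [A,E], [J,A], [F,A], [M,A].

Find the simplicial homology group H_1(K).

We work with the vertex ordering A < B < D < E < F < G < J < L < M. The simplices of K, each written with vertices in increasing order, are:

  0-simplices (9): A, B, D, E, F, G, J, L, M
  1-simplices (12): AB, AD, AE, AF, AG, AJ, AL, AM, BL, DG, EM, FJ

so the chain groups are C_0 ≅ Z^9, C_1 ≅ Z^12.

Boundary ∂_1: C_1 → C_0 sends each edge [p,q] (with p < q) to q − p. For instance
  ∂AJ = J − A.
This gives a 9×12 integer matrix of rank 8; reducing to Smith normal form yields diagonal entries (1,1,1,1,1,1,1,1).

From H_k ≅ ker(∂_k) / im(∂_{k+1}) we obtain:

  H_1: rank ker ∂_1 − rank ∂_2 = (12 − 8) − 0 = 4, and there is no ∂_2, so H_1 = Z^4.

H_1 ≅ Z^4.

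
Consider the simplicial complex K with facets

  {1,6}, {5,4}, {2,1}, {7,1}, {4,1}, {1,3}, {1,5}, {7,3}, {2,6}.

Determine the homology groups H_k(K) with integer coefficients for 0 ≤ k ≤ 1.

H_0 ≅ Z,  H_1 ≅ Z^3.

Order the vertices as 1 < 2 < 3 < 4 < 5 < 6 < 7. Listing each simplex with vertices in this order, K has dimension 1 with simplices:

  0-simplices (7): [1], [2], [3], [4], [5], [6], [7]
  1-simplices (9): [1,2], [1,3], [1,4], [1,5], [1,6], [1,7], [2,6], [3,7], [4,5]

giving chain groups C_0 ≅ Z^7, C_1 ≅ Z^9.

The boundary map ∂_1: C_1 → C_0 sends each edge [p,q] (with p < q) to q − p. For instance
  ∂[1,3] = [3] − [1].
The resulting 7×9 matrix has rank 6, and its Smith normal form has invariant factors (1,1,1,1,1,1).

Reading off H_k = ker ∂_k / im ∂_{k+1}:

  H_0: rank C_0 − rank ∂_1 = 7 − 6 = 1, and the invariant factors of ∂_1 are all 1, so H_0 ≅ Z.
  H_1: rank ker ∂_1 − rank ∂_2 = (9 − 6) − 0 = 3, and there is no ∂_2, so H_1 ≅ Z^3.

(K is a triangulation of a wedge of 3 circles.)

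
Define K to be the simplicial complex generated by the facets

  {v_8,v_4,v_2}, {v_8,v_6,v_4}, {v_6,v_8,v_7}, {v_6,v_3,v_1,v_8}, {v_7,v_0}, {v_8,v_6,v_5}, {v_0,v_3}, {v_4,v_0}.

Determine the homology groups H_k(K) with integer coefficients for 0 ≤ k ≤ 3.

H_0 ≅ Z,  H_1 ≅ Z^2,  H_2 = 0,  H_3 = 0.

Order the vertices as v_0 < v_1 < v_2 < v_3 < v_4 < v_5 < v_6 < v_7 < v_8. Listing each simplex with vertices in this order, K has dimension 3 with simplices:

  0-simplices (9): [v_0], [v_1], [v_2], [v_3], [v_4], [v_5], [v_6], [v_7], [v_8]
  1-simplices (17): (17 of them)
  2-simplices (8): [v_1,v_3,v_6], [v_1,v_3,v_8], [v_1,v_6,v_8], [v_2,v_4,v_8], [v_3,v_6,v_8], [v_4,v_6,v_8], [v_5,v_6,v_8], [v_6,v_7,v_8]
  3-simplices (1): [v_1,v_3,v_6,v_8]

Hence C_0 ≅ Z^9, C_1 ≅ Z^17, C_2 ≅ Z^8, C_3 ≅ Z^1.

Boundary ∂_1: C_1 → C_0 sends each edge [p,q] (with p < q) to q − p.
As a 9×17 matrix over Z this has rank 8, with invariant factors (1,1,1,1,1,1,1,1).

∂_2: C_2 → C_1 sends each 2-simplex [p,q,r] to [q,r] − [p,r] + [p,q]. For instance
  ∂[v_6,v_7,v_8] = [v_7,v_8] − [v_6,v_8] + [v_6,v_7],
  ∂[v_3,v_6,v_8] = [v_6,v_8] − [v_3,v_8] + [v_3,v_6].
The resulting 17×8 matrix has rank 7, and its Smith normal form has invariant factors (1,1,1,1,1,1,1).

∂_3: C_3 → C_2 sends each 3-simplex σ to the alternating sum Σ_i (−1)^i (σ with its i-th vertex removed). For instance
  ∂[v_1,v_3,v_6,v_8] = [v_3,v_6,v_8] − [v_1,v_6,v_8] + [v_1,v_3,v_8] − [v_1,v_3,v_6].
This gives a 8×1 integer matrix of rank 1; reducing to Smith normal form yields diagonal entries (1).

Computing H_k = (kernel of ∂_k) / (image of ∂_{k+1}):

  H_0: rank C_0 − rank ∂_1 = 9 − 8 = 1, and the invariant factors of ∂_1 are all 1, so H_0 ≅ Z.
  H_1: rank ker ∂_1 − rank ∂_2 = (17 − 8) − 7 = 2, and the invariant factors of ∂_2 are all 1, so H_1 ≅ Z^2.
  H_2: rank ker ∂_2 − rank ∂_3 = (8 − 7) − 1 = 0, and the invariant factors of ∂_3 are all 1, so H_2 ≅ 0.
  H_3: rank ker ∂_3 − rank ∂_4 = (1 − 1) − 0 = 0, and there is no ∂_4, so H_3 ≅ 0.

As a check, the Euler characteristic is 9 − 17 + 8 − 1 = -1, which agrees with 1 − 2 + 0 − 0 = -1.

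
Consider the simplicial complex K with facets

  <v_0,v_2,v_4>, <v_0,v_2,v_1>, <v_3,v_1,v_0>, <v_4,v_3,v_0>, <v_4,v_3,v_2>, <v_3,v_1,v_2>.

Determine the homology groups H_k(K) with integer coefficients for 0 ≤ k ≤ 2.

We work with the vertex ordering v_0 < v_1 < v_2 < v_3 < v_4. The simplices of K, each written with vertices in increasing order, are:

  0-simplices (5): [v_0], [v_1], [v_2], [v_3], [v_4]
  1-simplices (9): [v_0,v_1], [v_0,v_2], [v_0,v_3], [v_0,v_4], [v_1,v_2], [v_1,v_3], [v_2,v_3], [v_2,v_4], [v_3,v_4]
  2-simplices (6): [v_0,v_1,v_2], [v_0,v_1,v_3], [v_0,v_2,v_4], [v_0,v_3,v_4], [v_1,v_2,v_3], [v_2,v_3,v_4]

giving chain groups C_0 ≅ Z^5, C_1 ≅ Z^9, C_2 ≅ Z^6.

The boundary map ∂_1: C_1 → C_0 maps an edge to its endpoints' difference, ∂[p,q] = q − p.
The 5×9 boundary matrix has rank 4 and Smith normal form diag(1,1,1,1).

∂_2: C_2 → C_1 sends each 2-simplex [p,q,r] to [q,r] − [p,r] + [p,q]. For instance
  ∂[v_0,v_2,v_4] = [v_2,v_4] − [v_0,v_4] + [v_0,v_2],
  ∂[v_0,v_3,v_4] = [v_3,v_4] − [v_0,v_4] + [v_0,v_3].
The resulting 9×6 matrix has rank 5, and its Smith normal form has invariant factors (1,1,1,1,1).

Reading off H_k = ker ∂_k / im ∂_{k+1}:

  H_0: rank C_0 − rank ∂_1 = 5 − 4 = 1, and the invariant factors of ∂_1 are all 1, so H_0 = Z.
  H_1: rank ker ∂_1 − rank ∂_2 = (9 − 4) − 5 = 0, and the invariant factors of ∂_2 are all 1, so H_1 = 0.
  H_2: rank ker ∂_2 − rank ∂_3 = (6 − 5) − 0 = 1, and there is no ∂_3, so H_2 = Z.

H_0 = Z,  H_1 = 0,  H_2 = Z.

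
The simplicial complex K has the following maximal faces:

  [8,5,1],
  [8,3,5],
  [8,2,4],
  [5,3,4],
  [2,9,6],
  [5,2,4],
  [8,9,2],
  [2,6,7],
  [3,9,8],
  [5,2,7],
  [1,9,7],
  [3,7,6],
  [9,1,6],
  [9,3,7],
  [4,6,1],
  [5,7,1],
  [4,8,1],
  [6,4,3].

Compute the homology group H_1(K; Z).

K has 9 vertices, 27 edges, 18 triangles.
rank ∂_1 = 8, rank ∂_2 = 18 ⇒ b_1 = 27 − 8 − 18 = 1; ∂_2 has invariant factor(s) [2] giving torsion. So H_1 = Z × Z/2.

H_1 ≅ Z × Z/2.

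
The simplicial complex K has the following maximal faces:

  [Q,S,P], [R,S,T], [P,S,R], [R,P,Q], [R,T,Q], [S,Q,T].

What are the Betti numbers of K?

K has 5 vertices, 9 edges, 6 triangles.
rank ∂_0 = 0, rank ∂_1 = 4 ⇒ b_0 = 5 − 0 − 4 = 1; all invariant factors of ∂_1 are 1 so no torsion. So H_0 ≅ Z.
rank ∂_1 = 4, rank ∂_2 = 5 ⇒ b_1 = 9 − 4 − 5 = 0; all invariant factors of ∂_2 are 1 so no torsion. So H_1 ≅ 0.
rank ∂_2 = 5, rank ∂_3 = 0 ⇒ b_2 = 6 − 5 − 0 = 1. So H_2 ≅ Z.

b_0 = 1, b_1 = 0, b_2 = 1.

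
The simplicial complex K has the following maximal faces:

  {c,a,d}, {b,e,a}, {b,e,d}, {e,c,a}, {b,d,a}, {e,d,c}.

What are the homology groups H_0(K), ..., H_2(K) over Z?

Order the vertices as a < b < c < d < e. Listing each simplex with vertices in this order, K has dimension 2 with simplices:

  0-simplices (5): a, b, c, d, e
  1-simplices (9): ab, ac, ad, ae, bd, be, cd, ce, de
  2-simplices (6): abd, abe, acd, ace, bde, cde

so the chain groups are C_0 ≅ Z^5, C_1 ≅ Z^9, C_2 ≅ Z^6.

∂_1: C_1 → C_0 sends each edge [p,q] (with p < q) to q − p. For instance
  ∂bd = d − b.
This gives a 5×9 integer matrix of rank 4; reducing to Smith normal form yields diagonal entries (1,1,1,1).

Boundary ∂_2: C_2 → C_1 acts by ∂[p,q,r] = [q,r] − [p,r] + [p,q]. For instance
  ∂ace = ce − ae + ac,
  ∂cde = de − ce + cd.
As a 9×6 matrix over Z this has rank 5, with invariant factors (1,1,1,1,1).

From H_k ≅ ker(∂_k) / im(∂_{k+1}) we obtain:

  H_0: rank C_0 − rank ∂_1 = 5 − 4 = 1, and the invariant factors of ∂_1 are all 1, so H_0 ≅ Z.
  H_1: rank ker ∂_1 − rank ∂_2 = (9 − 4) − 5 = 0, and the invariant factors of ∂_2 are all 1, so H_1 ≅ 0.
  H_2: rank ker ∂_2 − rank ∂_3 = (6 − 5) − 0 = 1, and there is no ∂_3, so H_2 ≅ Z.

As a check, the Euler characteristic is 5 − 9 + 6 = 2, which agrees with 1 − 0 + 1 = 2.

H_0 ≅ Z,  H_1 = 0,  H_2 ≅ Z.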